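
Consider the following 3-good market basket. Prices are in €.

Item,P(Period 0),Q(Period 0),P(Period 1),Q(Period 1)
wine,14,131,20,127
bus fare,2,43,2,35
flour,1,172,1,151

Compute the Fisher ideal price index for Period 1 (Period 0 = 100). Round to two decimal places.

137.85

Laspeyres component (base-period weights):
ΣP(Period 1)Q(Period 0) = 20×131 + 2×43 + 1×172 = 2620 + 86 + 172 = 2878
ΣP(Period 0)Q(Period 0) = 14×131 + 2×43 + 1×172 = 1834 + 86 + 172 = 2092
L = 2878 / 2092 × 100 = 137.5717
Paasche component (current-period weights):
ΣP(Period 1)Q(Period 1) = 20×127 + 2×35 + 1×151 = 2540 + 70 + 151 = 2761
ΣP(Period 0)Q(Period 1) = 14×127 + 2×35 + 1×151 = 1778 + 70 + 151 = 1999
P = 2761 / 1999 × 100 = 138.1191
Fisher = √(L × P) = √(137.5717 × 138.1191) = 137.8451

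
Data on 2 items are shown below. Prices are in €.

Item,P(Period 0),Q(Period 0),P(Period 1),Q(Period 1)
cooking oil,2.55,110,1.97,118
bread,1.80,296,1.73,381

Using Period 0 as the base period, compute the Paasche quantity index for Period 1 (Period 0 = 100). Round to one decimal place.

Paasche quantity index uses current-period prices as weights.
ΣP(Period 1)·Q(Period 1) = 1.97×118 + 1.73×381 = 232.46 + 659.13 = 891.59
ΣP(Period 1)·Q(Period 0) = 1.97×110 + 1.73×296 = 216.7 + 512.08 = 728.78
Index = 891.59 / 728.78 × 100 = 122.3401

122.3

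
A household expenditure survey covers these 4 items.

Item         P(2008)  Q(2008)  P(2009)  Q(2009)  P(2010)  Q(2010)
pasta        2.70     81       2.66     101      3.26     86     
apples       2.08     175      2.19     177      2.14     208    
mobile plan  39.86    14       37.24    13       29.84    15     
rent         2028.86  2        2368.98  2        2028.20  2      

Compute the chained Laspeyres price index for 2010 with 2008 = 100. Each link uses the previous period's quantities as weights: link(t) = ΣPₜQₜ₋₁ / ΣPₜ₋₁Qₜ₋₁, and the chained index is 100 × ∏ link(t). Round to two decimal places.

98.77

Link 2008→2009:
ΣP(2009)Q(2008) = 2.66×81 + 2.19×175 + 37.24×14 + 2368.98×2 = 215.46 + 383.25 + 521.36 + 4737.96 = 5858.03
ΣP(2008)Q(2008) = 2.70×81 + 2.08×175 + 39.86×14 + 2028.86×2 = 218.7 + 364 + 558.04 + 4057.72 = 5198.46
link = 5858.03/5198.46 = 1.126878
Link 2009→2010:
ΣP(2010)Q(2009) = 3.26×101 + 2.14×177 + 29.84×13 + 2028.20×2 = 329.26 + 378.78 + 387.92 + 4056.4 = 5152.36
ΣP(2009)Q(2009) = 2.66×101 + 2.19×177 + 37.24×13 + 2368.98×2 = 268.66 + 387.63 + 484.12 + 4737.96 = 5878.37
link = 5152.36/5878.37 = 0.876495
Chained index = 100 × 1.126878 × 0.876495 = 98.7703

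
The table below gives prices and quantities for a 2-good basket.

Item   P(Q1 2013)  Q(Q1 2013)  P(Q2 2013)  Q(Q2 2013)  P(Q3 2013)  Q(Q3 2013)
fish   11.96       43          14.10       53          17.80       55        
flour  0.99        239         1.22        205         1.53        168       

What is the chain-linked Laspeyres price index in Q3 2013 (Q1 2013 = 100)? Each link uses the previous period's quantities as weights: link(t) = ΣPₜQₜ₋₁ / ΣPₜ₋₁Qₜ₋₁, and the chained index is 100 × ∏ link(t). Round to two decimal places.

150.70

Link Q1 2013→Q2 2013:
ΣP(Q2 2013)Q(Q1 2013) = 14.10×43 + 1.22×239 = 606.3 + 291.58 = 897.88
ΣP(Q1 2013)Q(Q1 2013) = 11.96×43 + 0.99×239 = 514.28 + 236.61 = 750.89
link = 897.88/750.89 = 1.195754
Link Q2 2013→Q3 2013:
ΣP(Q3 2013)Q(Q2 2013) = 17.80×53 + 1.53×205 = 943.4 + 313.65 = 1257.05
ΣP(Q2 2013)Q(Q2 2013) = 14.10×53 + 1.22×205 = 747.3 + 250.1 = 997.4
link = 1257.05/997.4 = 1.260327
Chained index = 100 × 1.195754 × 1.260327 = 150.7041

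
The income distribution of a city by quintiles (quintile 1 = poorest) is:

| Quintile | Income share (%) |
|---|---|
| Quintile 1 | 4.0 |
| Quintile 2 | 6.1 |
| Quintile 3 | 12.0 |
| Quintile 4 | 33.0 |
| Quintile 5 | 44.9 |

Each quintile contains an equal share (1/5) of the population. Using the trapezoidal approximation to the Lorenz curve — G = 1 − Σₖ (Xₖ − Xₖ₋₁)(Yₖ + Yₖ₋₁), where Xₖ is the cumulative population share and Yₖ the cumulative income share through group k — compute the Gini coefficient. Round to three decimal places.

Cumulative income shares Yₖ: 0.0400, 0.1010, 0.2210, 0.5510, 1.0000
Σ (Xₖ−Xₖ₋₁)(Yₖ+Yₖ₋₁) = (1/5)(0.0400+0.0000) + (1/5)(0.1010+0.0400) + (1/5)(0.2210+0.1010) + (1/5)(0.5510+0.2210) + (1/5)(1.0000+0.5510)
  = 0.0080 + 0.0282 + 0.0644 + 0.1544 + 0.3102 = 0.5652
G = 1 − 0.5652 = 0.4348

0.435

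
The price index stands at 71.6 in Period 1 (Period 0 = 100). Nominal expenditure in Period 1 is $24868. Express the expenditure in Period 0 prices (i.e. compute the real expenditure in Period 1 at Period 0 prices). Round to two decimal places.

34731.84

Real = Nominal ÷ (Index/100) = 24868 ÷ (71.6/100)
     = 24868 ÷ 0.716 = 34731.8436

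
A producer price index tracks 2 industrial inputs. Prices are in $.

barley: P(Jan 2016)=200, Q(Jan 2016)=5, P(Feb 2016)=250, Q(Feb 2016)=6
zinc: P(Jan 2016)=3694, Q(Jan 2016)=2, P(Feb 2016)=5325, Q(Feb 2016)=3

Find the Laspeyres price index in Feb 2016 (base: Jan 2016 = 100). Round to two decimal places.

141.87

Laspeyres price index uses base-period quantities as weights.
ΣP(Feb 2016)·Q(Jan 2016) = 250×5 + 5325×2 = 1250 + 10650 = 11900
ΣP(Jan 2016)·Q(Jan 2016) = 200×5 + 3694×2 = 1000 + 7388 = 8388
Index = 11900 / 8388 × 100 = 141.8693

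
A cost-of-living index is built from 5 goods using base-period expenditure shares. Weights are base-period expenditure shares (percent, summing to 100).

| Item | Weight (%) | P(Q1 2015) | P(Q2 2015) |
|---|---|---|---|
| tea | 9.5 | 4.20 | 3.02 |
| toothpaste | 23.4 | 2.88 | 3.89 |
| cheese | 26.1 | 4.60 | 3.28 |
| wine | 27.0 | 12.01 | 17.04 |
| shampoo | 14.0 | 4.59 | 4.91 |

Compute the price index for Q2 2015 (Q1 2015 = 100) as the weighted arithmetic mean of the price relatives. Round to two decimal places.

110.33

tea: 9.5 × (3.02/4.20) = 9.5 × 0.719048 = 6.8310
toothpaste: 23.4 × (3.89/2.88) = 23.4 × 1.350694 = 31.6063
cheese: 26.1 × (3.28/4.60) = 26.1 × 0.713043 = 18.6104
wine: 27.0 × (17.04/12.01) = 27.0 × 1.418818 = 38.3081
shampoo: 14.0 × (4.91/4.59) = 14.0 × 1.069717 = 14.9760
Index = Σ wᵢ·(p₁ᵢ/p₀ᵢ) = 6.8310 + 31.6063 + 18.6104 + 38.3081 + 14.9760 = 110.3317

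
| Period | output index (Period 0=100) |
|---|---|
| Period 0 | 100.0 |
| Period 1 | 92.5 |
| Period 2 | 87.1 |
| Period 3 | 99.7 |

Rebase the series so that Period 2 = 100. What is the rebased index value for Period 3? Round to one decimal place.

Rebased(Period 3) = 99.7 / 87.1 × 100 = 114.4661

114.5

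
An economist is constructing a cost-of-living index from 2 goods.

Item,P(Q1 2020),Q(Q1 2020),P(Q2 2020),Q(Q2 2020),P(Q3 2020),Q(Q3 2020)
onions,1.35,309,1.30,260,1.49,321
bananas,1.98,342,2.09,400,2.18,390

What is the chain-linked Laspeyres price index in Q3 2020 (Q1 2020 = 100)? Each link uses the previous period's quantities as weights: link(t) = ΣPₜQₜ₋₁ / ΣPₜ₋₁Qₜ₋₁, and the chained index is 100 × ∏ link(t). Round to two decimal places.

109.45

Link Q1 2020→Q2 2020:
ΣP(Q2 2020)Q(Q1 2020) = 1.30×309 + 2.09×342 = 401.7 + 714.78 = 1116.48
ΣP(Q1 2020)Q(Q1 2020) = 1.35×309 + 1.98×342 = 417.15 + 677.16 = 1094.31
link = 1116.48/1094.31 = 1.020259
Link Q2 2020→Q3 2020:
ΣP(Q3 2020)Q(Q2 2020) = 1.49×260 + 2.18×400 = 387.4 + 872 = 1259.4
ΣP(Q2 2020)Q(Q2 2020) = 1.30×260 + 2.09×400 = 338 + 836 = 1174
link = 1259.4/1174 = 1.072743
Chained index = 100 × 1.020259 × 1.072743 = 109.4476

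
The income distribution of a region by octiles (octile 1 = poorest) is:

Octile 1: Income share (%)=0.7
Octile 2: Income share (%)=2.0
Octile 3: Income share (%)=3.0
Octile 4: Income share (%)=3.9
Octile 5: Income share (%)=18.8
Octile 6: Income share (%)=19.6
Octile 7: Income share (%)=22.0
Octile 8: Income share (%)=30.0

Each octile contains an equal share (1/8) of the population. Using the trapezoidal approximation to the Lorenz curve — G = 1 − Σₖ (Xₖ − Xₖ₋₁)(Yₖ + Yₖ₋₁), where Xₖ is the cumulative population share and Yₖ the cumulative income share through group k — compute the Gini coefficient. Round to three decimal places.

0.462

Cumulative income shares Yₖ: 0.0070, 0.0270, 0.0570, 0.0960, 0.2840, 0.4800, 0.7000, 1.0000
Σ (Xₖ−Xₖ₋₁)(Yₖ+Yₖ₋₁) = (1/8)(0.0070+0.0000) + (1/8)(0.0270+0.0070) + (1/8)(0.0570+0.0270) + (1/8)(0.0960+0.0570) + (1/8)(0.2840+0.0960) + (1/8)(0.4800+0.2840) + (1/8)(0.7000+0.4800) + (1/8)(1.0000+0.7000)
  = 0.0009 + 0.0043 + 0.0105 + 0.0191 + 0.0475 + 0.0955 + 0.1475 + 0.2125 = 0.5378
G = 1 − 0.5378 = 0.4622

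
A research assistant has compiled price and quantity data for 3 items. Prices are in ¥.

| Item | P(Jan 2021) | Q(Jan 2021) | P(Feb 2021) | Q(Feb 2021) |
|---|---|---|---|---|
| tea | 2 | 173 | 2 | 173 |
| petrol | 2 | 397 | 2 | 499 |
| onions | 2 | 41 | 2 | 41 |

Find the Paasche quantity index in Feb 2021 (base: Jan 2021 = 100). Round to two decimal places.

116.69

Paasche quantity index uses current-period prices as weights.
ΣP(Feb 2021)·Q(Feb 2021) = 2×173 + 2×499 + 2×41 = 346 + 998 + 82 = 1426
ΣP(Feb 2021)·Q(Jan 2021) = 2×173 + 2×397 + 2×41 = 346 + 794 + 82 = 1222
Index = 1426 / 1222 × 100 = 116.6939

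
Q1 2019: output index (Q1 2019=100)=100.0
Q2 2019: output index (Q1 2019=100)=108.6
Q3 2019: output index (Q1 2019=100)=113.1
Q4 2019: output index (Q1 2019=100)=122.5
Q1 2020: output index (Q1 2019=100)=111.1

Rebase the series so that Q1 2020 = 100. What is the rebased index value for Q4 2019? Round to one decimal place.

110.3

Rebased(Q4 2019) = 122.5 / 111.1 × 100 = 110.2610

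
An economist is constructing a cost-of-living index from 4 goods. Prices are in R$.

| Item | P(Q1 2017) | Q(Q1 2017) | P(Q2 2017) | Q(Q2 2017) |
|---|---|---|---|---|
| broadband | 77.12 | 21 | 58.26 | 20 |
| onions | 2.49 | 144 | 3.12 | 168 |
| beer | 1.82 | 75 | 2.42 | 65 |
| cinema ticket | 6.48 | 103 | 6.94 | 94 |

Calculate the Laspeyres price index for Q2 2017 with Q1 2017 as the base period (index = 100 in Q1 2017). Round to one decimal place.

Laspeyres price index uses base-period quantities as weights.
ΣP(Q2 2017)·Q(Q1 2017) = 58.26×21 + 3.12×144 + 2.42×75 + 6.94×103 = 1223.46 + 449.28 + 181.5 + 714.82 = 2569.06
ΣP(Q1 2017)·Q(Q1 2017) = 77.12×21 + 2.49×144 + 1.82×75 + 6.48×103 = 1619.52 + 358.56 + 136.5 + 667.44 = 2782.02
Index = 2569.06 / 2782.02 × 100 = 92.3451

92.3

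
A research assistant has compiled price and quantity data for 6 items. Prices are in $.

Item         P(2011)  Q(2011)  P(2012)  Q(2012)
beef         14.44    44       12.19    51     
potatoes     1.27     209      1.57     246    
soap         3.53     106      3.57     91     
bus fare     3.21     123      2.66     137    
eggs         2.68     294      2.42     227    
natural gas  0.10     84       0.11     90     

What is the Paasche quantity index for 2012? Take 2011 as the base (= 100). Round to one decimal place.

98.5

Paasche quantity index uses current-period prices as weights.
ΣP(2012)·Q(2012) = 12.19×51 + 1.57×246 + 3.57×91 + 2.66×137 + 2.42×227 + 0.11×90 = 621.69 + 386.22 + 324.87 + 364.42 + 549.34 + 9.9 = 2256.44
ΣP(2012)·Q(2011) = 12.19×44 + 1.57×209 + 3.57×106 + 2.66×123 + 2.42×294 + 0.11×84 = 536.36 + 328.13 + 378.42 + 327.18 + 711.48 + 9.24 = 2290.81
Index = 2256.44 / 2290.81 × 100 = 98.4997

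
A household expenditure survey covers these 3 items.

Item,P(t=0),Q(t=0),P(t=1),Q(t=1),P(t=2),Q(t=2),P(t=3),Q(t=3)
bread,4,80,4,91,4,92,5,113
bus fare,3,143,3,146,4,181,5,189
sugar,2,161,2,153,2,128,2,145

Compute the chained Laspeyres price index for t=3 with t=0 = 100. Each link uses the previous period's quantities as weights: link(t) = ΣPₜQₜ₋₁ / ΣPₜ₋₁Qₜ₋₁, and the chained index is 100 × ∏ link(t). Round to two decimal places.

136.10

Link t=0→t=1:
ΣP(t=1)Q(t=0) = 4×80 + 3×143 + 2×161 = 320 + 429 + 322 = 1071
ΣP(t=0)Q(t=0) = 4×80 + 3×143 + 2×161 = 320 + 429 + 322 = 1071
link = 1071/1071 = 1.000000
Link t=1→t=2:
ΣP(t=2)Q(t=1) = 4×91 + 4×146 + 2×153 = 364 + 584 + 306 = 1254
ΣP(t=1)Q(t=1) = 4×91 + 3×146 + 2×153 = 364 + 438 + 306 = 1108
link = 1254/1108 = 1.131769
Link t=2→t=3:
ΣP(t=3)Q(t=2) = 5×92 + 5×181 + 2×128 = 460 + 905 + 256 = 1621
ΣP(t=2)Q(t=2) = 4×92 + 4×181 + 2×128 = 368 + 724 + 256 = 1348
link = 1621/1348 = 1.202522
Chained index = 100 × 1.000000 × 1.131769 × 1.202522 = 136.0977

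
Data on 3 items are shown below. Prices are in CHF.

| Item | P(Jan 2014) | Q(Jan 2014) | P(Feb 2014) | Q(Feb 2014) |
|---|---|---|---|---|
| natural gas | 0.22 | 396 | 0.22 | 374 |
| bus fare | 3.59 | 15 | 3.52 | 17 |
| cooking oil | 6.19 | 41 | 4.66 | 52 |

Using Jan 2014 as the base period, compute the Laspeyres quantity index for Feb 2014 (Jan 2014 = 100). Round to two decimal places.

Laspeyres quantity index uses base-period prices as weights.
ΣP(Jan 2014)·Q(Feb 2014) = 0.22×374 + 3.59×17 + 6.19×52 = 82.28 + 61.03 + 321.88 = 465.19
ΣP(Jan 2014)·Q(Jan 2014) = 0.22×396 + 3.59×15 + 6.19×41 = 87.12 + 53.85 + 253.79 = 394.76
Index = 465.19 / 394.76 × 100 = 117.8412

117.84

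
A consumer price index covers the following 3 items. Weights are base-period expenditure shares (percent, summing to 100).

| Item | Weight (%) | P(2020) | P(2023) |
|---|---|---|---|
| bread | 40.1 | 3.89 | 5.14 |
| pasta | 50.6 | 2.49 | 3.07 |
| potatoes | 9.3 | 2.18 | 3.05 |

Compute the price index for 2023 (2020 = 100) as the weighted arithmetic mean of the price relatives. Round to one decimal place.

bread: 40.1 × (5.14/3.89) = 40.1 × 1.321337 = 52.9856
pasta: 50.6 × (3.07/2.49) = 50.6 × 1.232932 = 62.3863
potatoes: 9.3 × (3.05/2.18) = 9.3 × 1.399083 = 13.0115
Index = Σ wᵢ·(p₁ᵢ/p₀ᵢ) = 52.9856 + 62.3863 + 13.0115 = 128.3834

128.4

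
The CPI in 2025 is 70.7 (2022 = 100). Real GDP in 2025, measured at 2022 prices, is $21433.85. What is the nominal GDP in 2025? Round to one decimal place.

15153.7

Nominal = Real × (Index/100) = 21433.85 × (70.7/100)
        = 21433.85 × 0.707 = 15153.7320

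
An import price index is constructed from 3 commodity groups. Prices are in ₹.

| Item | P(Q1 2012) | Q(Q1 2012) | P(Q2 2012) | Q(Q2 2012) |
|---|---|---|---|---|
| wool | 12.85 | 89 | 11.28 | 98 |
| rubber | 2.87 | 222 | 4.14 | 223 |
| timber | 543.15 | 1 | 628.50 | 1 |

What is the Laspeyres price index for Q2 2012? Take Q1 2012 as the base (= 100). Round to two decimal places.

Laspeyres price index uses base-period quantities as weights.
ΣP(Q2 2012)·Q(Q1 2012) = 11.28×89 + 4.14×222 + 628.50×1 = 1003.92 + 919.08 + 628.5 = 2551.5
ΣP(Q1 2012)·Q(Q1 2012) = 12.85×89 + 2.87×222 + 543.15×1 = 1143.65 + 637.14 + 543.15 = 2323.94
Index = 2551.5 / 2323.94 × 100 = 109.7920

109.79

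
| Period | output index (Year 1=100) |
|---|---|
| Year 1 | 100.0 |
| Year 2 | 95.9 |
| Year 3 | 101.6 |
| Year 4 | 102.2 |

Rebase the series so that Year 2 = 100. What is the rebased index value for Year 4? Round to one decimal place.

106.6

Rebased(Year 4) = 102.2 / 95.9 × 100 = 106.5693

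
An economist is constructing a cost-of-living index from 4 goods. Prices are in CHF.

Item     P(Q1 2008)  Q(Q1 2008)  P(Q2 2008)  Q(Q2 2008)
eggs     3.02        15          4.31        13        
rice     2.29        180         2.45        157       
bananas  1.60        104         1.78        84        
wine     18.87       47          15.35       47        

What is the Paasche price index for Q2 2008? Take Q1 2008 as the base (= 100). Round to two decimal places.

92.36

Paasche price index uses current-period quantities as weights.
ΣP(Q2 2008)·Q(Q2 2008) = 4.31×13 + 2.45×157 + 1.78×84 + 15.35×47 = 56.03 + 384.65 + 149.52 + 721.45 = 1311.65
ΣP(Q1 2008)·Q(Q2 2008) = 3.02×13 + 2.29×157 + 1.60×84 + 18.87×47 = 39.26 + 359.53 + 134.4 + 886.89 = 1420.08
Index = 1311.65 / 1420.08 × 100 = 92.3645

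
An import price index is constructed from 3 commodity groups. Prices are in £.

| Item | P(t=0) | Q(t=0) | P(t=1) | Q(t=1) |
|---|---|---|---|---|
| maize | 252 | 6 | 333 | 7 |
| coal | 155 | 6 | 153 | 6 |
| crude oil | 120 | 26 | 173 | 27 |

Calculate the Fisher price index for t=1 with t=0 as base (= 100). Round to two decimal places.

133.38

Laspeyres component (base-period weights):
ΣP(t=1)Q(t=0) = 333×6 + 153×6 + 173×26 = 1998 + 918 + 4498 = 7414
ΣP(t=0)Q(t=0) = 252×6 + 155×6 + 120×26 = 1512 + 930 + 3120 = 5562
L = 7414 / 5562 × 100 = 133.2974
Paasche component (current-period weights):
ΣP(t=1)Q(t=1) = 333×7 + 153×6 + 173×27 = 2331 + 918 + 4671 = 7920
ΣP(t=0)Q(t=1) = 252×7 + 155×6 + 120×27 = 1764 + 930 + 3240 = 5934
P = 7920 / 5934 × 100 = 133.4681
Fisher = √(L × P) = √(133.2974 × 133.4681) = 133.3827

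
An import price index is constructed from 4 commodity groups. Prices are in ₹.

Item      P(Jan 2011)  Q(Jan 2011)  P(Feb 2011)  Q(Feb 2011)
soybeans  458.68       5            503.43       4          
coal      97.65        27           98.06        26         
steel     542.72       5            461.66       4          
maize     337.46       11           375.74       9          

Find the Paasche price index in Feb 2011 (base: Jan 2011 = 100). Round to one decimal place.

Paasche price index uses current-period quantities as weights.
ΣP(Feb 2011)·Q(Feb 2011) = 503.43×4 + 98.06×26 + 461.66×4 + 375.74×9 = 2013.72 + 2549.56 + 1846.64 + 3381.66 = 9791.58
ΣP(Jan 2011)·Q(Feb 2011) = 458.68×4 + 97.65×26 + 542.72×4 + 337.46×9 = 1834.72 + 2538.9 + 2170.88 + 3037.14 = 9581.64
Index = 9791.58 / 9581.64 × 100 = 102.1911

102.2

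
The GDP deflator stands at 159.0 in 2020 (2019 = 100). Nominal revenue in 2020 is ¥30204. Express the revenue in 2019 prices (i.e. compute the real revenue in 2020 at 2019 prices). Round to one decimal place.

Real = Nominal ÷ (Index/100) = 30204 ÷ (159.0/100)
     = 30204 ÷ 1.590 = 18996.2264

18996.2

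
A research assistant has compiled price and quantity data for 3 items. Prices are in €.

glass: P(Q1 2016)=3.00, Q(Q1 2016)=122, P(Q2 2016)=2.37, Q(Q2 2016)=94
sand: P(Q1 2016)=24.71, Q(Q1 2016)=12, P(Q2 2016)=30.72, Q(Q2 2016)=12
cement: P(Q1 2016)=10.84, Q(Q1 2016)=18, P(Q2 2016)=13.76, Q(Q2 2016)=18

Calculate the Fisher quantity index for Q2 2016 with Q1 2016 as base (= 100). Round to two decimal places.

91.43

Laspeyres component (base-period weights):
ΣP(Q1 2016)Q(Q2 2016) = 3.00×94 + 24.71×12 + 10.84×18 = 282 + 296.52 + 195.12 = 773.64
ΣP(Q1 2016)Q(Q1 2016) = 3.00×122 + 24.71×12 + 10.84×18 = 366 + 296.52 + 195.12 = 857.64
L = 773.64 / 857.64 × 100 = 90.2057
Paasche component (current-period weights):
ΣP(Q2 2016)Q(Q2 2016) = 2.37×94 + 30.72×12 + 13.76×18 = 222.78 + 368.64 + 247.68 = 839.1
ΣP(Q2 2016)Q(Q1 2016) = 2.37×122 + 30.72×12 + 13.76×18 = 289.14 + 368.64 + 247.68 = 905.46
P = 839.1 / 905.46 × 100 = 92.6711
Fisher = √(L × P) = √(90.2057 × 92.6711) = 91.4301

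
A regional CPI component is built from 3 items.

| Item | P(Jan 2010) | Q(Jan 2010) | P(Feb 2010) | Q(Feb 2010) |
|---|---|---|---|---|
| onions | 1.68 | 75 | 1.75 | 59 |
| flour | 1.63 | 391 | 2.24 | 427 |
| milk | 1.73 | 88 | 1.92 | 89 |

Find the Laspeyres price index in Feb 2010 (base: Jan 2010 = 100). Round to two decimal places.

Laspeyres price index uses base-period quantities as weights.
ΣP(Feb 2010)·Q(Jan 2010) = 1.75×75 + 2.24×391 + 1.92×88 = 131.25 + 875.84 + 168.96 = 1176.05
ΣP(Jan 2010)·Q(Jan 2010) = 1.68×75 + 1.63×391 + 1.73×88 = 126 + 637.33 + 152.24 = 915.57
Index = 1176.05 / 915.57 × 100 = 128.4500

128.45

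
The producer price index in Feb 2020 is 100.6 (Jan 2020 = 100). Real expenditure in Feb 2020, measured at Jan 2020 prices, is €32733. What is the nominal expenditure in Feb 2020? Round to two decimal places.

32929.40

Nominal = Real × (Index/100) = 32733 × (100.6/100)
        = 32733 × 1.006 = 32929.3980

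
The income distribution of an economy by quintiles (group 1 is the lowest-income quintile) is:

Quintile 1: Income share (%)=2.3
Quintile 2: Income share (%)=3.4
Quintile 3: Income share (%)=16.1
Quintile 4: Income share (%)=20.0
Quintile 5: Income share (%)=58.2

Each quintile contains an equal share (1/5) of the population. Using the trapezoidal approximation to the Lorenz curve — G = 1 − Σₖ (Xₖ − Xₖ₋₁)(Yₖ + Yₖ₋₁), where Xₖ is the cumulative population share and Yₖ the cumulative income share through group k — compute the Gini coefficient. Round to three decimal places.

Cumulative income shares Yₖ: 0.0230, 0.0570, 0.2180, 0.4180, 1.0000
Σ (Xₖ−Xₖ₋₁)(Yₖ+Yₖ₋₁) = (1/5)(0.0230+0.0000) + (1/5)(0.0570+0.0230) + (1/5)(0.2180+0.0570) + (1/5)(0.4180+0.2180) + (1/5)(1.0000+0.4180)
  = 0.0046 + 0.0160 + 0.0550 + 0.1272 + 0.2836 = 0.4864
G = 1 − 0.4864 = 0.5136

0.514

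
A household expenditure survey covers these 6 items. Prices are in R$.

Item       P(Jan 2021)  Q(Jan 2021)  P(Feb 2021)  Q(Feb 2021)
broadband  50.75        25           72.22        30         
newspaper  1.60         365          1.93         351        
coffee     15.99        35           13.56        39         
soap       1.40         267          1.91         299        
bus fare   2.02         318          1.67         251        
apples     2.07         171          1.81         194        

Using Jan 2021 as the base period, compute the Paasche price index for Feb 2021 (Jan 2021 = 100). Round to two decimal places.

116.84

Paasche price index uses current-period quantities as weights.
ΣP(Feb 2021)·Q(Feb 2021) = 72.22×30 + 1.93×351 + 13.56×39 + 1.91×299 + 1.67×251 + 1.81×194 = 2166.6 + 677.43 + 528.84 + 571.09 + 419.17 + 351.14 = 4714.27
ΣP(Jan 2021)·Q(Feb 2021) = 50.75×30 + 1.60×351 + 15.99×39 + 1.40×299 + 2.02×251 + 2.07×194 = 1522.5 + 561.6 + 623.61 + 418.6 + 507.02 + 401.58 = 4034.91
Index = 4714.27 / 4034.91 × 100 = 116.8371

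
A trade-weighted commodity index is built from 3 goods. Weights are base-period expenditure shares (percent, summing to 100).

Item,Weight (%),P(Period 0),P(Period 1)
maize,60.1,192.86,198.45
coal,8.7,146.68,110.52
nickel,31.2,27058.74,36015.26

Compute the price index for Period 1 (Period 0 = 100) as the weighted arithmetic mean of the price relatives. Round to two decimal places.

109.92

maize: 60.1 × (198.45/192.86) = 60.1 × 1.028985 = 61.8420
coal: 8.7 × (110.52/146.68) = 8.7 × 0.753477 = 6.5552
nickel: 31.2 × (36015.26/27058.74) = 31.2 × 1.331003 = 41.5273
Index = Σ wᵢ·(p₁ᵢ/p₀ᵢ) = 61.8420 + 6.5552 + 41.5273 = 109.9245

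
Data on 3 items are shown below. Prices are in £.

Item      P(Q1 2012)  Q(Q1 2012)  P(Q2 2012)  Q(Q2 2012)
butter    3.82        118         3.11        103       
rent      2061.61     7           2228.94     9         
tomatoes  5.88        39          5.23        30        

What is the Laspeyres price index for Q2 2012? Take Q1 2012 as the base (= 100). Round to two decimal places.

Laspeyres price index uses base-period quantities as weights.
ΣP(Q2 2012)·Q(Q1 2012) = 3.11×118 + 2228.94×7 + 5.23×39 = 366.98 + 15602.58 + 203.97 = 16173.53
ΣP(Q1 2012)·Q(Q1 2012) = 3.82×118 + 2061.61×7 + 5.88×39 = 450.76 + 14431.27 + 229.32 = 15111.35
Index = 16173.53 / 15111.35 × 100 = 107.0290

107.03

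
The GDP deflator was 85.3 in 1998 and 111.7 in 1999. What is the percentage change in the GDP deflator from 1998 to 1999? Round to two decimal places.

30.95%

Change = (111.7 − 85.3) / 85.3 × 100
       = 26.4 / 85.3 × 100 = 30.9496%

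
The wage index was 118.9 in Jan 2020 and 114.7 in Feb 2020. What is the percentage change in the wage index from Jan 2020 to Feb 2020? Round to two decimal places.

-3.53%

Change = (114.7 − 118.9) / 118.9 × 100
       = -4.2 / 118.9 × 100 = -3.5324%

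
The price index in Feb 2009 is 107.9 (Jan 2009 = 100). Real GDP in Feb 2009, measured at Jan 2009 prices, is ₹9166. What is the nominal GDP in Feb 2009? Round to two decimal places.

Nominal = Real × (Index/100) = 9166 × (107.9/100)
        = 9166 × 1.079 = 9890.1140

9890.11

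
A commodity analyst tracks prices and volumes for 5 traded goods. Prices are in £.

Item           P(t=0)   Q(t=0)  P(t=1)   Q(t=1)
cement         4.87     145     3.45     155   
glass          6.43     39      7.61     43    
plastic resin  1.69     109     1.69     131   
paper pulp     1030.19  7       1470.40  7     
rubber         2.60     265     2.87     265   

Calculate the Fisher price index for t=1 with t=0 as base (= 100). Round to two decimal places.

132.85

Laspeyres component (base-period weights):
ΣP(t=1)Q(t=0) = 3.45×145 + 7.61×39 + 1.69×109 + 1470.40×7 + 2.87×265 = 500.25 + 296.79 + 184.21 + 10292.8 + 760.55 = 12034.6
ΣP(t=0)Q(t=0) = 4.87×145 + 6.43×39 + 1.69×109 + 1030.19×7 + 2.60×265 = 706.15 + 250.77 + 184.21 + 7211.33 + 689 = 9041.46
L = 12034.6 / 9041.46 × 100 = 133.1046
Paasche component (current-period weights):
ΣP(t=1)Q(t=1) = 3.45×155 + 7.61×43 + 1.69×131 + 1470.40×7 + 2.87×265 = 534.75 + 327.23 + 221.39 + 10292.8 + 760.55 = 12136.72
ΣP(t=0)Q(t=1) = 4.87×155 + 6.43×43 + 1.69×131 + 1030.19×7 + 2.60×265 = 754.85 + 276.49 + 221.39 + 7211.33 + 689 = 9153.06
P = 12136.72 / 9153.06 × 100 = 132.5974
Fisher = √(L × P) = √(133.1046 × 132.5974) = 132.8508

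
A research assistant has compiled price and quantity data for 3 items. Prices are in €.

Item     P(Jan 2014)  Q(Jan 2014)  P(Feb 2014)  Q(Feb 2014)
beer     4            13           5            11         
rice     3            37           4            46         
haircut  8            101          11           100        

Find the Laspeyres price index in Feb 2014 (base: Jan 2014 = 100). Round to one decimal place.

Laspeyres price index uses base-period quantities as weights.
ΣP(Feb 2014)·Q(Jan 2014) = 5×13 + 4×37 + 11×101 = 65 + 148 + 1111 = 1324
ΣP(Jan 2014)·Q(Jan 2014) = 4×13 + 3×37 + 8×101 = 52 + 111 + 808 = 971
Index = 1324 / 971 × 100 = 136.3543

136.4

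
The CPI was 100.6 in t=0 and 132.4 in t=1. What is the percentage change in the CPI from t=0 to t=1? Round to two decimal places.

31.61%

Change = (132.4 − 100.6) / 100.6 × 100
       = 31.8 / 100.6 × 100 = 31.6103%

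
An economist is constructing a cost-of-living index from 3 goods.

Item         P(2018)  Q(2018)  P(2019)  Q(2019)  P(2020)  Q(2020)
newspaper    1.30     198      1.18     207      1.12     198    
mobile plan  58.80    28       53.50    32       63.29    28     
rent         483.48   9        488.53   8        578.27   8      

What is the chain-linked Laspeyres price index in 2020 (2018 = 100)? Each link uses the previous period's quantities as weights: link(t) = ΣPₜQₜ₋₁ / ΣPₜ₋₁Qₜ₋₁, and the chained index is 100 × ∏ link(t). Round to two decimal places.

Link 2018→2019:
ΣP(2019)Q(2018) = 1.18×198 + 53.50×28 + 488.53×9 = 233.64 + 1498 + 4396.77 = 6128.41
ΣP(2018)Q(2018) = 1.30×198 + 58.80×28 + 483.48×9 = 257.4 + 1646.4 + 4351.32 = 6255.12
link = 6128.41/6255.12 = 0.979743
Link 2019→2020:
ΣP(2020)Q(2019) = 1.12×207 + 63.29×32 + 578.27×8 = 231.84 + 2025.28 + 4626.16 = 6883.28
ΣP(2019)Q(2019) = 1.18×207 + 53.50×32 + 488.53×8 = 244.26 + 1712 + 3908.24 = 5864.5
link = 6883.28/5864.5 = 1.173720
Chained index = 100 × 0.979743 × 1.173720 = 114.9944

114.99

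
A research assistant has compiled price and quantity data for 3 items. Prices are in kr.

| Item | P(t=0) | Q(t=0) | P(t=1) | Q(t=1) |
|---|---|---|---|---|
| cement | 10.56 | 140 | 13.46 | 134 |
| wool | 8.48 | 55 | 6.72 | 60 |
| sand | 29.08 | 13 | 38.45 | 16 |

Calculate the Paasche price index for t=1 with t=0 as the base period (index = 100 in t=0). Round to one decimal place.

118.1

Paasche price index uses current-period quantities as weights.
ΣP(t=1)·Q(t=1) = 13.46×134 + 6.72×60 + 38.45×16 = 1803.64 + 403.2 + 615.2 = 2822.04
ΣP(t=0)·Q(t=1) = 10.56×134 + 8.48×60 + 29.08×16 = 1415.04 + 508.8 + 465.28 = 2389.12
Index = 2822.04 / 2389.12 × 100 = 118.1205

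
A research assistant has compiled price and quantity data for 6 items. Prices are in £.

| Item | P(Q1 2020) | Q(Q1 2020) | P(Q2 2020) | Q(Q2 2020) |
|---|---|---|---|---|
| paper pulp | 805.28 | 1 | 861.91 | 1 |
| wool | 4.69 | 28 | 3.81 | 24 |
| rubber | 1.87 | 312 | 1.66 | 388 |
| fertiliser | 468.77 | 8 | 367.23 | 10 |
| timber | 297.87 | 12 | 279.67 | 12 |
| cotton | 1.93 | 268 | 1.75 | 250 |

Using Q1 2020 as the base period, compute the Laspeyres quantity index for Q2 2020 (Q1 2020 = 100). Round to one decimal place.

Laspeyres quantity index uses base-period prices as weights.
ΣP(Q1 2020)·Q(Q2 2020) = 805.28×1 + 4.69×24 + 1.87×388 + 468.77×10 + 297.87×12 + 1.93×250 = 805.28 + 112.56 + 725.56 + 4687.7 + 3574.44 + 482.5 = 10388.04
ΣP(Q1 2020)·Q(Q1 2020) = 805.28×1 + 4.69×28 + 1.87×312 + 468.77×8 + 297.87×12 + 1.93×268 = 805.28 + 131.32 + 583.44 + 3750.16 + 3574.44 + 517.24 = 9361.88
Index = 10388.04 / 9361.88 × 100 = 110.9610

111.0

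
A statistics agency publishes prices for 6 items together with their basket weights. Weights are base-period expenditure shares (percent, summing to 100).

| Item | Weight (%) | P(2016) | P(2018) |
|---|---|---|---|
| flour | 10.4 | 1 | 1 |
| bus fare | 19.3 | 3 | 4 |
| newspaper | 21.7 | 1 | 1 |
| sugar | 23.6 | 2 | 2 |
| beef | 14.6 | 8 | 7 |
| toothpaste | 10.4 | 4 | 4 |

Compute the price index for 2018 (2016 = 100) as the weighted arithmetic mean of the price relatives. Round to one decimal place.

104.6

flour: 10.4 × (1/1) = 10.4 × 1.000000 = 10.4000
bus fare: 19.3 × (4/3) = 19.3 × 1.333333 = 25.7333
newspaper: 21.7 × (1/1) = 21.7 × 1.000000 = 21.7000
sugar: 23.6 × (2/2) = 23.6 × 1.000000 = 23.6000
beef: 14.6 × (7/8) = 14.6 × 0.875000 = 12.7750
toothpaste: 10.4 × (4/4) = 10.4 × 1.000000 = 10.4000
Index = Σ wᵢ·(p₁ᵢ/p₀ᵢ) = 10.4000 + 25.7333 + 21.7000 + 23.6000 + 12.7750 + 10.4000 = 104.6083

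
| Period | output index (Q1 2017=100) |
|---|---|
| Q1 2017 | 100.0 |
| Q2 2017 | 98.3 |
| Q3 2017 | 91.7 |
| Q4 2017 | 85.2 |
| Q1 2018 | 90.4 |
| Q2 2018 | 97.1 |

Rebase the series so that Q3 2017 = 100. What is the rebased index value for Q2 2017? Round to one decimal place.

Rebased(Q2 2017) = 98.3 / 91.7 × 100 = 107.1974

107.2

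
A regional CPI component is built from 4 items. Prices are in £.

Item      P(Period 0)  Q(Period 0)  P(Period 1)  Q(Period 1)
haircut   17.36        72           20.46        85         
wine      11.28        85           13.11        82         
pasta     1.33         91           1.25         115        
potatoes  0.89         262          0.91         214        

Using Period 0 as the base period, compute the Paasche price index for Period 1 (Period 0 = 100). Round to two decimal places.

Paasche price index uses current-period quantities as weights.
ΣP(Period 1)·Q(Period 1) = 20.46×85 + 13.11×82 + 1.25×115 + 0.91×214 = 1739.1 + 1075.02 + 143.75 + 194.74 = 3152.61
ΣP(Period 0)·Q(Period 1) = 17.36×85 + 11.28×82 + 1.33×115 + 0.89×214 = 1475.6 + 924.96 + 152.95 + 190.46 = 2743.97
Index = 3152.61 / 2743.97 × 100 = 114.8923

114.89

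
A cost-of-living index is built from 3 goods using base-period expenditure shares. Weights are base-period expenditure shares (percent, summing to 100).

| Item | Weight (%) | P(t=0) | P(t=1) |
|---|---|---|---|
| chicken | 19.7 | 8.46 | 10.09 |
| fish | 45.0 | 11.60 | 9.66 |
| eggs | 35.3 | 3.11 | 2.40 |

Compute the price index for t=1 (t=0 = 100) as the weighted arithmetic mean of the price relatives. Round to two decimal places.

88.21

chicken: 19.7 × (10.09/8.46) = 19.7 × 1.192671 = 23.4956
fish: 45.0 × (9.66/11.60) = 45.0 × 0.832759 = 37.4741
eggs: 35.3 × (2.40/3.11) = 35.3 × 0.771704 = 27.2412
Index = Σ wᵢ·(p₁ᵢ/p₀ᵢ) = 23.4956 + 37.4741 + 27.2412 = 88.2109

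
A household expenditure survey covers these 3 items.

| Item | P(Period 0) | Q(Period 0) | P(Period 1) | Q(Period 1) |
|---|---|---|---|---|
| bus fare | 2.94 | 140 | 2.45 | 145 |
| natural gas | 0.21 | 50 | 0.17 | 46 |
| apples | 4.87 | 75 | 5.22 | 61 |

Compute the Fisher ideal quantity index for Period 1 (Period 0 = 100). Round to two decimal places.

92.41

Laspeyres component (base-period weights):
ΣP(Period 0)Q(Period 1) = 2.94×145 + 0.21×46 + 4.87×61 = 426.3 + 9.66 + 297.07 = 733.03
ΣP(Period 0)Q(Period 0) = 2.94×140 + 0.21×50 + 4.87×75 = 411.6 + 10.5 + 365.25 = 787.35
L = 733.03 / 787.35 × 100 = 93.1009
Paasche component (current-period weights):
ΣP(Period 1)Q(Period 1) = 2.45×145 + 0.17×46 + 5.22×61 = 355.25 + 7.82 + 318.42 = 681.49
ΣP(Period 1)Q(Period 0) = 2.45×140 + 0.17×50 + 5.22×75 = 343 + 8.5 + 391.5 = 743
P = 681.49 / 743 × 100 = 91.7214
Fisher = √(L × P) = √(93.1009 × 91.7214) = 92.4086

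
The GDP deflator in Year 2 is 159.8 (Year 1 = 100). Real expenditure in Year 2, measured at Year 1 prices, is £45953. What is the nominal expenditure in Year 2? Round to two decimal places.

Nominal = Real × (Index/100) = 45953 × (159.8/100)
        = 45953 × 1.598 = 73432.8940

73432.89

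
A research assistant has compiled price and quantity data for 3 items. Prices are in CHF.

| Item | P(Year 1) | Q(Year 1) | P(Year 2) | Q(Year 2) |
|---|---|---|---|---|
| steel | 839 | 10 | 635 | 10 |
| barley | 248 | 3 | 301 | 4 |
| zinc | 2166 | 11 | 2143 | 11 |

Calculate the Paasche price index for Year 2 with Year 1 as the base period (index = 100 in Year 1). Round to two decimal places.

Paasche price index uses current-period quantities as weights.
ΣP(Year 2)·Q(Year 2) = 635×10 + 301×4 + 2143×11 = 6350 + 1204 + 23573 = 31127
ΣP(Year 1)·Q(Year 2) = 839×10 + 248×4 + 2166×11 = 8390 + 992 + 23826 = 33208
Index = 31127 / 33208 × 100 = 93.7334

93.73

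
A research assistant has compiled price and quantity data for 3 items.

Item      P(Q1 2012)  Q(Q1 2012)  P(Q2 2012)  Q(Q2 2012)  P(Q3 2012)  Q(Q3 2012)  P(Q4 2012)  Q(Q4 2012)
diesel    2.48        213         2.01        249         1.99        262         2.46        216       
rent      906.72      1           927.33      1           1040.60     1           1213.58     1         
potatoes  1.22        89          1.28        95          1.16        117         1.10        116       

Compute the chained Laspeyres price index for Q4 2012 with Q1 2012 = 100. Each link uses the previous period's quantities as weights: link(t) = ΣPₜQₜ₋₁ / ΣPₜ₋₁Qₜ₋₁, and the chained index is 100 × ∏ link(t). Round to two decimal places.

Link Q1 2012→Q2 2012:
ΣP(Q2 2012)Q(Q1 2012) = 2.01×213 + 927.33×1 + 1.28×89 = 428.13 + 927.33 + 113.92 = 1469.38
ΣP(Q1 2012)Q(Q1 2012) = 2.48×213 + 906.72×1 + 1.22×89 = 528.24 + 906.72 + 108.58 = 1543.54
link = 1469.38/1543.54 = 0.951955
Link Q2 2012→Q3 2012:
ΣP(Q3 2012)Q(Q2 2012) = 1.99×249 + 1040.60×1 + 1.16×95 = 495.51 + 1040.6 + 110.2 = 1646.31
ΣP(Q2 2012)Q(Q2 2012) = 2.01×249 + 927.33×1 + 1.28×95 = 500.49 + 927.33 + 121.6 = 1549.42
link = 1646.31/1549.42 = 1.062533
Link Q3 2012→Q4 2012:
ΣP(Q4 2012)Q(Q3 2012) = 2.46×262 + 1213.58×1 + 1.10×117 = 644.52 + 1213.58 + 128.7 = 1986.8
ΣP(Q3 2012)Q(Q3 2012) = 1.99×262 + 1040.60×1 + 1.16×117 = 521.38 + 1040.6 + 135.72 = 1697.7
link = 1986.8/1697.7 = 1.170289
Chained index = 100 × 0.951955 × 1.062533 × 1.170289 = 118.3728

118.37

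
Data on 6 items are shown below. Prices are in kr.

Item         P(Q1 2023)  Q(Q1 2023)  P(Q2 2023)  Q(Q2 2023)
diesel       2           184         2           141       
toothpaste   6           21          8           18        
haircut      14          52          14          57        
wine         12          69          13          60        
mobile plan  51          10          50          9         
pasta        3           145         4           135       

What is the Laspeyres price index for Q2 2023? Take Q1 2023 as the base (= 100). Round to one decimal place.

108.2

Laspeyres price index uses base-period quantities as weights.
ΣP(Q2 2023)·Q(Q1 2023) = 2×184 + 8×21 + 14×52 + 13×69 + 50×10 + 4×145 = 368 + 168 + 728 + 897 + 500 + 580 = 3241
ΣP(Q1 2023)·Q(Q1 2023) = 2×184 + 6×21 + 14×52 + 12×69 + 51×10 + 3×145 = 368 + 126 + 728 + 828 + 510 + 435 = 2995
Index = 3241 / 2995 × 100 = 108.2137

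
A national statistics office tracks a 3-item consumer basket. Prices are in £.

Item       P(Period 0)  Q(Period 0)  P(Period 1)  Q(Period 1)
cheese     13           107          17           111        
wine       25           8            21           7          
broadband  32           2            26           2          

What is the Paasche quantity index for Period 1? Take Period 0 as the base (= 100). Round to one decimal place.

102.3

Paasche quantity index uses current-period prices as weights.
ΣP(Period 1)·Q(Period 1) = 17×111 + 21×7 + 26×2 = 1887 + 147 + 52 = 2086
ΣP(Period 1)·Q(Period 0) = 17×107 + 21×8 + 26×2 = 1819 + 168 + 52 = 2039
Index = 2086 / 2039 × 100 = 102.3051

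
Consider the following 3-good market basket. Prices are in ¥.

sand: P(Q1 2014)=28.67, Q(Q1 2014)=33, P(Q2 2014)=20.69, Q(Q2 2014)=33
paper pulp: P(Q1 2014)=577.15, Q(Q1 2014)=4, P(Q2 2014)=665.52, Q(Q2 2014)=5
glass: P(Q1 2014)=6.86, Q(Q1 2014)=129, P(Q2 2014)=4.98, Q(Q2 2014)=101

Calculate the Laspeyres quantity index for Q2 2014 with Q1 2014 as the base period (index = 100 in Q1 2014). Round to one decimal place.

109.3

Laspeyres quantity index uses base-period prices as weights.
ΣP(Q1 2014)·Q(Q2 2014) = 28.67×33 + 577.15×5 + 6.86×101 = 946.11 + 2885.75 + 692.86 = 4524.72
ΣP(Q1 2014)·Q(Q1 2014) = 28.67×33 + 577.15×4 + 6.86×129 = 946.11 + 2308.6 + 884.94 = 4139.65
Index = 4524.72 / 4139.65 × 100 = 109.3020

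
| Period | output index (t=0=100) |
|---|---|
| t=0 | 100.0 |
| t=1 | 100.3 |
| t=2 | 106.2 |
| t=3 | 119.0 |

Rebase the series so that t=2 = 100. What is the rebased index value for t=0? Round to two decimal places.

Rebased(t=0) = 100.0 / 106.2 × 100 = 94.1620

94.16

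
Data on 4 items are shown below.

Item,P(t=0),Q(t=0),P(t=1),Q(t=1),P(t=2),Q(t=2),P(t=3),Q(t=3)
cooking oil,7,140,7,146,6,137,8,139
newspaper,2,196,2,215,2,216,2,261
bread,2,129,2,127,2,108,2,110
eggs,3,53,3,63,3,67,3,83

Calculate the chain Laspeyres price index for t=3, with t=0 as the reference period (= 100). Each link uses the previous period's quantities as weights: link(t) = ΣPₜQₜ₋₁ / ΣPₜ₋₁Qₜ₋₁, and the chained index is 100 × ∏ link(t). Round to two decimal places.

Link t=0→t=1:
ΣP(t=1)Q(t=0) = 7×140 + 2×196 + 2×129 + 3×53 = 980 + 392 + 258 + 159 = 1789
ΣP(t=0)Q(t=0) = 7×140 + 2×196 + 2×129 + 3×53 = 980 + 392 + 258 + 159 = 1789
link = 1789/1789 = 1.000000
Link t=1→t=2:
ΣP(t=2)Q(t=1) = 6×146 + 2×215 + 2×127 + 3×63 = 876 + 430 + 254 + 189 = 1749
ΣP(t=1)Q(t=1) = 7×146 + 2×215 + 2×127 + 3×63 = 1022 + 430 + 254 + 189 = 1895
link = 1749/1895 = 0.922955
Link t=2→t=3:
ΣP(t=3)Q(t=2) = 8×137 + 2×216 + 2×108 + 3×67 = 1096 + 432 + 216 + 201 = 1945
ΣP(t=2)Q(t=2) = 6×137 + 2×216 + 2×108 + 3×67 = 822 + 432 + 216 + 201 = 1671
link = 1945/1671 = 1.163974
Chained index = 100 × 1.000000 × 0.922955 × 1.163974 = 107.4295

107.43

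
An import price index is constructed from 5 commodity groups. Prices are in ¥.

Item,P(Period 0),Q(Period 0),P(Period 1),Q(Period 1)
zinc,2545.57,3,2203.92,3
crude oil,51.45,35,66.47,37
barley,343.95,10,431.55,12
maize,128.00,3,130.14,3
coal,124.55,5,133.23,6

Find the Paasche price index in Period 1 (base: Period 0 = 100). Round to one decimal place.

104.3

Paasche price index uses current-period quantities as weights.
ΣP(Period 1)·Q(Period 1) = 2203.92×3 + 66.47×37 + 431.55×12 + 130.14×3 + 133.23×6 = 6611.76 + 2459.39 + 5178.6 + 390.42 + 799.38 = 15439.55
ΣP(Period 0)·Q(Period 1) = 2545.57×3 + 51.45×37 + 343.95×12 + 128.00×3 + 124.55×6 = 7636.71 + 1903.65 + 4127.4 + 384 + 747.3 = 14799.06
Index = 15439.55 / 14799.06 × 100 = 104.3279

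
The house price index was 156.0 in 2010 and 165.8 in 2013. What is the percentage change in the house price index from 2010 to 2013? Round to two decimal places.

Change = (165.8 − 156.0) / 156.0 × 100
       = 9.8 / 156.0 × 100 = 6.2821%

6.28%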